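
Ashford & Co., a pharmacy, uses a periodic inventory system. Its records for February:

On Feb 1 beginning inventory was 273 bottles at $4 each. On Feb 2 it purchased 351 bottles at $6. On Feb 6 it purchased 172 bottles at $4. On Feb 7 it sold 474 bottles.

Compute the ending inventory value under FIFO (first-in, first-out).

Ending inventory = $1,588

Feb 7, 474 sold [FIFO — oldest first]: 273 @ $4 + 201 @ $6 = $2,298
Ending inventory: 150 @ $6 + 172 @ $4 = $1,588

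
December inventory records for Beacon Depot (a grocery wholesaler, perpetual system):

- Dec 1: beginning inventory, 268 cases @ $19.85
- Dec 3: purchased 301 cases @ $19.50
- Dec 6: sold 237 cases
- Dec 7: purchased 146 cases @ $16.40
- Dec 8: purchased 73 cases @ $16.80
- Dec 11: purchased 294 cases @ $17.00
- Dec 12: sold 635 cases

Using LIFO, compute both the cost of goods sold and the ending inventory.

COGS = $15,639.60; ending inventory = $4,168.50

Dec 6, 237 sold [LIFO — newest first]: 237 @ $19.50 = $4,621.50
Dec 12, 635 sold [LIFO — newest first]: 294 @ $17.00 + 73 @ $16.80 + 146 @ $16.40 + 64 @ $19.50 + 58 @ $19.85 = $11,018.10
Total COGS = $4,621.50 + $11,018.10 = $15,639.60
Ending inventory: 210 @ $19.85 = $4,168.50
Check: goods available $19,808.10 = COGS $15,639.60 + ending $4,168.50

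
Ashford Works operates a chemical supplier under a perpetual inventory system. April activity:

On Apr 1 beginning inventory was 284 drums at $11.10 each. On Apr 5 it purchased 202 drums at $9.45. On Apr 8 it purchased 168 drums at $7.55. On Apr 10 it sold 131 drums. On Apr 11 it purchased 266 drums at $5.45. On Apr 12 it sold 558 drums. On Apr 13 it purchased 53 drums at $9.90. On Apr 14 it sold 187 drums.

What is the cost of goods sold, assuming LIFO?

Apr 10, 131 sold [LIFO — newest first]: 131 @ $7.55 = $989.05
Apr 12, 558 sold [LIFO — newest first]: 266 @ $5.45 + 37 @ $7.55 + 202 @ $9.45 + 53 @ $11.10 = $4,226.25
Apr 14, 187 sold [LIFO — newest first]: 53 @ $9.90 + 134 @ $11.10 = $2,012.10
Total COGS = $989.05 + $4,226.25 + $2,012.10 = $7,227.40
Ending inventory: 97 @ $11.10 = $1,076.70
Check: goods available $8,304.10 = COGS $7,227.40 + ending $1,076.70

COGS = $7,227.40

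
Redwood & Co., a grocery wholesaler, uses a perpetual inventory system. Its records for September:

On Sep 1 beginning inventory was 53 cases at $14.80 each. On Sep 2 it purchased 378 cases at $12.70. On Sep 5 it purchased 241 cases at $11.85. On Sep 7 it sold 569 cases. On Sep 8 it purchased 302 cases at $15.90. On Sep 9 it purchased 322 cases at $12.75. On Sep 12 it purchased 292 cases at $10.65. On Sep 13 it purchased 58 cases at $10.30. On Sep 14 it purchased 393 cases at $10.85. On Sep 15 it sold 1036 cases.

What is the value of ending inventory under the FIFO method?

Sep 7, 569 sold [FIFO — oldest first]: 53 @ $14.80 + 378 @ $12.70 + 138 @ $11.85 = $7,220.30
Sep 15, 1036 sold [FIFO — oldest first]: 103 @ $11.85 + 302 @ $15.90 + 322 @ $12.75 + 292 @ $10.65 + 17 @ $10.30 = $13,412.75
Total COGS = $7,220.30 + $13,412.75 = $20,633.05
Ending inventory: 41 @ $10.30 + 393 @ $10.85 = $4,686.35

Ending inventory = $4,686.35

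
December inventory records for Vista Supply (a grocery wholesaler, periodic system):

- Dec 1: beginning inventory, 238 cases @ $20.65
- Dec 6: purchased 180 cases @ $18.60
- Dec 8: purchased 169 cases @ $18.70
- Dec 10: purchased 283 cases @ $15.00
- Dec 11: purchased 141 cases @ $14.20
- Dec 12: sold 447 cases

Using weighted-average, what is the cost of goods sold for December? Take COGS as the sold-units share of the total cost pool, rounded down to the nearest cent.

COGS = $7,812.64

Dec 12, sell 447: 447/1011 × $17,670.20 → $7,812.64
Ending inventory (cost pool remaining) = $9,857.56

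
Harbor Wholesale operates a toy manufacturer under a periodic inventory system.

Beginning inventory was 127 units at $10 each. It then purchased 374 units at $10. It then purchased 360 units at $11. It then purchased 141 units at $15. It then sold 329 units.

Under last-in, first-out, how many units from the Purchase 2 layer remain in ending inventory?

172

Sale 1 (329) [LIFO — newest first]: 141 @ $15 + 188 @ $11 = $4,183
Ending inventory: 127 @ $10 + 374 @ $10 + 172 @ $11 = $6,902
Check: goods available $11,085 = COGS $4,183 + ending $6,902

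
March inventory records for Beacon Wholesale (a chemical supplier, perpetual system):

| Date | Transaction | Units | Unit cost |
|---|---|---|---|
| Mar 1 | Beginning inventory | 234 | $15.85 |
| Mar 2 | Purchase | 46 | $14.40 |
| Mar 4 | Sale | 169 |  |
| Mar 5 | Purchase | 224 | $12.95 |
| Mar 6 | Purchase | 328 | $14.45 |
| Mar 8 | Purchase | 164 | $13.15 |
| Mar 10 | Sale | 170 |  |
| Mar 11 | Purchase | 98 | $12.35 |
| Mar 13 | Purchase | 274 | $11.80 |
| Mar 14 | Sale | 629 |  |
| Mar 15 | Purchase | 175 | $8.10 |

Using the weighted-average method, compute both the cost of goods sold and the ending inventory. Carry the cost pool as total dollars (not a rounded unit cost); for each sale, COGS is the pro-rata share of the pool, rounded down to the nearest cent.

After Mar 1: 234 on hand, pool $3,708.90 (≈ $15.8500 each)
After Mar 2: 280 on hand, pool $4,371.30 (≈ $15.6118 each)
Mar 4, sell 169: 169/280 × $4,371.30 → $2,638.39
After Mar 5: 335 on hand, pool $4,633.71 (≈ $13.8320 each)
After Mar 6: 663 on hand, pool $9,373.31 (≈ $14.1377 each)
After Mar 8: 827 on hand, pool $11,529.91 (≈ $13.9419 each)
Mar 10, sell 170: 170/827 × $11,529.91 → $2,370.11
After Mar 11: 755 on hand, pool $10,370.10 (≈ $13.7352 each)
After Mar 13: 1029 on hand, pool $13,603.30 (≈ $13.2199 each)
Mar 14, sell 629: 629/1029 × $13,603.30 → $8,315.33
After Mar 15: 575 on hand, pool $6,705.47 (≈ $11.6617 each)
Total COGS = $2,638.39 + $2,370.11 + $8,315.33 = $13,323.83
Ending inventory (cost pool remaining) = $6,705.47
Check: goods available $20,029.30 = COGS $13,323.83 + ending $6,705.47

COGS = $13,323.83; ending inventory = $6,705.47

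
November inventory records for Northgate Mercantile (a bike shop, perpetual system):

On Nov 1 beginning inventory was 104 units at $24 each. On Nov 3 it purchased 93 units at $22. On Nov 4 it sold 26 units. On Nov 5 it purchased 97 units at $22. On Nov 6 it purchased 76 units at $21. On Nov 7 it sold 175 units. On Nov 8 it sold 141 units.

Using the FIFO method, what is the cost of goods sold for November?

COGS = $7,684

Nov 4, 26 sold [FIFO — oldest first]: 26 @ $24 = $624
Nov 7, 175 sold [FIFO — oldest first]: 78 @ $24 + 93 @ $22 + 4 @ $22 = $4,006
Nov 8, 141 sold [FIFO — oldest first]: 93 @ $22 + 48 @ $21 = $3,054
Total COGS = $624 + $4,006 + $3,054 = $7,684
Ending inventory: 28 @ $21 = $588
Check: goods available $8,272 = COGS $7,684 + ending $588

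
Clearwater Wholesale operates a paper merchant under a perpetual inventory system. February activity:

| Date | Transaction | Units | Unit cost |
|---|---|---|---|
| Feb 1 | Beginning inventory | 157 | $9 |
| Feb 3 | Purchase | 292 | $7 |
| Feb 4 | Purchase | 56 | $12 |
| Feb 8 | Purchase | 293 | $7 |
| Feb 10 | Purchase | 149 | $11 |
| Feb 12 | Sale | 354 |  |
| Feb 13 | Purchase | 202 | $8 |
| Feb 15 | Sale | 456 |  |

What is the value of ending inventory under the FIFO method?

Ending inventory = $3,123

Feb 12, 354 sold [FIFO — oldest first]: 157 @ $9 + 197 @ $7 = $2,792
Feb 15, 456 sold [FIFO — oldest first]: 95 @ $7 + 56 @ $12 + 293 @ $7 + 12 @ $11 = $3,520
Total COGS = $2,792 + $3,520 = $6,312
Ending inventory: 137 @ $11 + 202 @ $8 = $3,123
Check: goods available $9,435 = COGS $6,312 + ending $3,123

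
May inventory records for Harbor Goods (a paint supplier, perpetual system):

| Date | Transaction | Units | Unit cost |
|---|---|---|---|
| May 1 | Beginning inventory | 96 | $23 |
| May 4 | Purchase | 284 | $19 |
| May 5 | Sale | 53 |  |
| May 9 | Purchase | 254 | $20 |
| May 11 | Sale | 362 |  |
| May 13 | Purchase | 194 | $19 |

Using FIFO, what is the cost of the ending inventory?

May 5, 53 sold [FIFO — oldest first]: 53 @ $23 = $1,219
May 11, 362 sold [FIFO — oldest first]: 43 @ $23 + 284 @ $19 + 35 @ $20 = $7,085
Total COGS = $1,219 + $7,085 = $8,304
Ending inventory: 219 @ $20 + 194 @ $19 = $8,066

Ending inventory = $8,066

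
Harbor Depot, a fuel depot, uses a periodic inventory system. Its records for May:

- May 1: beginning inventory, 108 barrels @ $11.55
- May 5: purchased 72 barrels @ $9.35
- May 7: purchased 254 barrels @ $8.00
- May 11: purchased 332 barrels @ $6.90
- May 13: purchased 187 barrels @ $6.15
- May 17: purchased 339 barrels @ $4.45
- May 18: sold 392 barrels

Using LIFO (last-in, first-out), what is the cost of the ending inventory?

May 18, 392 sold [LIFO — newest first]: 339 @ $4.45 + 53 @ $6.15 = $1,834.50
Ending inventory: 108 @ $11.55 + 72 @ $9.35 + 254 @ $8.00 + 332 @ $6.90 + 134 @ $6.15 = $7,067.50

Ending inventory = $7,067.50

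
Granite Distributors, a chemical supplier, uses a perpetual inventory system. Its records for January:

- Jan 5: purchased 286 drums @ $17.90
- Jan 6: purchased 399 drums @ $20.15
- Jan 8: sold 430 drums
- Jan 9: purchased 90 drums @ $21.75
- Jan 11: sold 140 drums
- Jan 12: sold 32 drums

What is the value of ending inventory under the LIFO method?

Ending inventory = $3,096.70

Jan 8, 430 sold [LIFO — newest first]: 399 @ $20.15 + 31 @ $17.90 = $8,594.75
Jan 11, 140 sold [LIFO — newest first]: 90 @ $21.75 + 50 @ $17.90 = $2,852.50
Jan 12, 32 sold [LIFO — newest first]: 32 @ $17.90 = $572.80
Total COGS = $8,594.75 + $2,852.50 + $572.80 = $12,020.05
Ending inventory: 173 @ $17.90 = $3,096.70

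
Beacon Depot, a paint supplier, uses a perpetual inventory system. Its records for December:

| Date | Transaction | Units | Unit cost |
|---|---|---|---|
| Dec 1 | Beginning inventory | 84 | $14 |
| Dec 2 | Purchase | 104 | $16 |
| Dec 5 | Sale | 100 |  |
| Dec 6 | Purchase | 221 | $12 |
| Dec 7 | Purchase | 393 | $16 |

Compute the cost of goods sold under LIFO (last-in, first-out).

COGS = $1,600

Dec 5, 100 sold [LIFO — newest first]: 100 @ $16 = $1,600
Ending inventory: 84 @ $14 + 4 @ $16 + 221 @ $12 + 393 @ $16 = $10,180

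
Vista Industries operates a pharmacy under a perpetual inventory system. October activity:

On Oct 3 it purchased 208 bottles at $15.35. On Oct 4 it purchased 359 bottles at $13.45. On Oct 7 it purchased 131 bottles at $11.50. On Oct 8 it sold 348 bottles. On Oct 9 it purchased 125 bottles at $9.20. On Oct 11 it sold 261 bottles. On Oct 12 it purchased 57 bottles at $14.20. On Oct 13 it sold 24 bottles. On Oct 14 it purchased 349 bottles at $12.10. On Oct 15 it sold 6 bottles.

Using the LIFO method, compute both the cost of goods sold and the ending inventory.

COGS = $7,817.75; ending inventory = $7,892.40

Oct 8, 348 sold [LIFO — newest first]: 131 @ $11.50 + 217 @ $13.45 = $4,425.15
Oct 11, 261 sold [LIFO — newest first]: 125 @ $9.20 + 136 @ $13.45 = $2,979.20
Oct 13, 24 sold [LIFO — newest first]: 24 @ $14.20 = $340.80
Oct 15, 6 sold [LIFO — newest first]: 6 @ $12.10 = $72.60
Total COGS = $4,425.15 + $2,979.20 + $340.80 + $72.60 = $7,817.75
Ending inventory: 208 @ $15.35 + 6 @ $13.45 + 33 @ $14.20 + 343 @ $12.10 = $7,892.40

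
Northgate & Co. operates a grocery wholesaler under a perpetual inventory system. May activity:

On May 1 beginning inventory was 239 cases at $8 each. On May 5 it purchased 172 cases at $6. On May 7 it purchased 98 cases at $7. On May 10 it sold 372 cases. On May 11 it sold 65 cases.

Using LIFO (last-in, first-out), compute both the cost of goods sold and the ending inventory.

COGS = $3,054; ending inventory = $576

May 10, 372 sold [LIFO — newest first]: 98 @ $7 + 172 @ $6 + 102 @ $8 = $2,534
May 11, 65 sold [LIFO — newest first]: 65 @ $8 = $520
Total COGS = $2,534 + $520 = $3,054
Ending inventory: 72 @ $8 = $576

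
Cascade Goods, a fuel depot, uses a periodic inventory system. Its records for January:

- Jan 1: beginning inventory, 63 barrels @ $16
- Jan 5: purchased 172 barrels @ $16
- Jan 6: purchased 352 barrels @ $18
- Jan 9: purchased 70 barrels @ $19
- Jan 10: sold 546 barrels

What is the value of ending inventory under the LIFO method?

Jan 10, 546 sold [LIFO — newest first]: 70 @ $19 + 352 @ $18 + 124 @ $16 = $9,650
Ending inventory: 63 @ $16 + 48 @ $16 = $1,776

Ending inventory = $1,776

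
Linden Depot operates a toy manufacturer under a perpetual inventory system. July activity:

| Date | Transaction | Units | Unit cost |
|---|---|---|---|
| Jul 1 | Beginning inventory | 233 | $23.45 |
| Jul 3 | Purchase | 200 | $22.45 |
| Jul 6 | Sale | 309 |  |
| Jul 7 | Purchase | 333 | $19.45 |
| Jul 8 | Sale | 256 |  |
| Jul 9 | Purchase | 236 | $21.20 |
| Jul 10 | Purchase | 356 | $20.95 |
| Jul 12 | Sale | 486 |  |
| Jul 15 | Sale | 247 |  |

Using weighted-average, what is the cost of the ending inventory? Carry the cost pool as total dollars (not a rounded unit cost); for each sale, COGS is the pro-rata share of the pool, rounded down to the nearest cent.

After Jul 1: 233 on hand, pool $5,463.85 (≈ $23.4500 each)
After Jul 3: 433 on hand, pool $9,953.85 (≈ $22.9881 each)
Jul 6, sell 309: 309/433 × $9,953.85 → $7,103.32
After Jul 7: 457 on hand, pool $9,327.38 (≈ $20.4100 each)
Jul 8, sell 256: 256/457 × $9,327.38 → $5,224.96
After Jul 9: 437 on hand, pool $9,105.62 (≈ $20.8367 each)
After Jul 10: 793 on hand, pool $16,563.82 (≈ $20.8875 each)
Jul 12, sell 486: 486/793 × $16,563.82 → $10,151.34
Jul 15, sell 247: 247/307 × $6,412.48 → $5,159.22
Total COGS = $7,103.32 + $5,224.96 + $10,151.34 + $5,159.22 = $27,638.84
Ending inventory (cost pool remaining) = $1,253.26
Check: goods available $28,892.10 = COGS $27,638.84 + ending $1,253.26

Ending inventory = $1,253.26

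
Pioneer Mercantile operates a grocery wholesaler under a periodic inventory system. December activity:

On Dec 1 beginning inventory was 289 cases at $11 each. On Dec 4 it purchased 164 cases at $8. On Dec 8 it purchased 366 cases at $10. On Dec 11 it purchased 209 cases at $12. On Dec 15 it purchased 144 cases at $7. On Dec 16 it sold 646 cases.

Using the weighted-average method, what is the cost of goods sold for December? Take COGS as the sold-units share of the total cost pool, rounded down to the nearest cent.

COGS = $6,430.78

Dec 16, sell 646: 646/1172 × $11,667.00 → $6,430.78
Ending inventory (cost pool remaining) = $5,236.22
Check: goods available $11,667.00 = COGS $6,430.78 + ending $5,236.22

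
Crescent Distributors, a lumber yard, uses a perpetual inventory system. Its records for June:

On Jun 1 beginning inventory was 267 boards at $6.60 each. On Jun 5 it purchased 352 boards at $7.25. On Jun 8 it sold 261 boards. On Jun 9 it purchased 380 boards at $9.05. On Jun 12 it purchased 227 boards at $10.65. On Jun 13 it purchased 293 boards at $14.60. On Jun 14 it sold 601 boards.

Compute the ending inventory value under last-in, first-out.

Jun 8, 261 sold [LIFO — newest first]: 261 @ $7.25 = $1,892.25
Jun 14, 601 sold [LIFO — newest first]: 293 @ $14.60 + 227 @ $10.65 + 81 @ $9.05 = $7,428.40
Total COGS = $1,892.25 + $7,428.40 = $9,320.65
Ending inventory: 267 @ $6.60 + 91 @ $7.25 + 299 @ $9.05 = $5,127.90

Ending inventory = $5,127.90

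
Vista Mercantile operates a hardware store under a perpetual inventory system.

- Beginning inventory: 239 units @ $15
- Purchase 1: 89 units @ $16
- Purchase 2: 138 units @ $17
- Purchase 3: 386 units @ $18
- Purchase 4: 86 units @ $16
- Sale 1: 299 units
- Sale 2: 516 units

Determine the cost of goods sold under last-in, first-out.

COGS = $13,834

Sale 1 (299) [LIFO — newest first]: 86 @ $16 + 213 @ $18 = $5,210
Sale 2 (516) [LIFO — newest first]: 173 @ $18 + 138 @ $17 + 89 @ $16 + 116 @ $15 = $8,624
Total COGS = $5,210 + $8,624 = $13,834
Ending inventory: 123 @ $15 = $1,845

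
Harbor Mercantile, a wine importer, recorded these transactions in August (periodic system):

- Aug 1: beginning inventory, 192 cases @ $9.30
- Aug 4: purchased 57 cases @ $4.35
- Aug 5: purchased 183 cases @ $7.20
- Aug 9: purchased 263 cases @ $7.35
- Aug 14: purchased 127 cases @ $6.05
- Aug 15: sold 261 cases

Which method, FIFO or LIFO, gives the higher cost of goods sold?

FIFO COGS: 192 @ $9.30 + 57 @ $4.35 + 12 @ $7.20 = $2,119.95
LIFO COGS: 127 @ $6.05 + 134 @ $7.35 = $1,753.25

FIFO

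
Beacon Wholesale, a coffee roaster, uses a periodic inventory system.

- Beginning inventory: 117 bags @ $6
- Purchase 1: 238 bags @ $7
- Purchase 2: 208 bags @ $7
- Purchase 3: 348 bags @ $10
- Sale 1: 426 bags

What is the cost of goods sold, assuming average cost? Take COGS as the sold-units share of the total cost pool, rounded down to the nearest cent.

COGS = $3,415.48

Sale 1, sell 426: 426/911 × $7,304.00 → $3,415.48
Ending inventory (cost pool remaining) = $3,888.52
Check: goods available $7,304.00 = COGS $3,415.48 + ending $3,888.52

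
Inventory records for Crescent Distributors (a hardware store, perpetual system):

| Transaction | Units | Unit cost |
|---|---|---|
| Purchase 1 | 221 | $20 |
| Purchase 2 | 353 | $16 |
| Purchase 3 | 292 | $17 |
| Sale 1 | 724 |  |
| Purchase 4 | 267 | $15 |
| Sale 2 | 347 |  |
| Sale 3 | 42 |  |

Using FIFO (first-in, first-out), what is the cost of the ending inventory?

Ending inventory = $300

Sale 1 (724) [FIFO — oldest first]: 221 @ $20 + 353 @ $16 + 150 @ $17 = $12,618
Sale 2 (347) [FIFO — oldest first]: 142 @ $17 + 205 @ $15 = $5,489
Sale 3 (42) [FIFO — oldest first]: 42 @ $15 = $630
Total COGS = $12,618 + $5,489 + $630 = $18,737
Ending inventory: 20 @ $15 = $300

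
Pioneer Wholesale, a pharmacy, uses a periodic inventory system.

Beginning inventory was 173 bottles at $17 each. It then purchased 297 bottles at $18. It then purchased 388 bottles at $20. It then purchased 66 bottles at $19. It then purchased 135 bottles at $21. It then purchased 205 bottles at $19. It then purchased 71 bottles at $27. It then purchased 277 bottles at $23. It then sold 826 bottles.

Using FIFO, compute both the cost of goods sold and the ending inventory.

Sale 1 (826) [FIFO — oldest first]: 173 @ $17 + 297 @ $18 + 356 @ $20 = $15,407
Ending inventory: 32 @ $20 + 66 @ $19 + 135 @ $21 + 205 @ $19 + 71 @ $27 + 277 @ $23 = $16,912
Check: goods available $32,319 = COGS $15,407 + ending $16,912

COGS = $15,407; ending inventory = $16,912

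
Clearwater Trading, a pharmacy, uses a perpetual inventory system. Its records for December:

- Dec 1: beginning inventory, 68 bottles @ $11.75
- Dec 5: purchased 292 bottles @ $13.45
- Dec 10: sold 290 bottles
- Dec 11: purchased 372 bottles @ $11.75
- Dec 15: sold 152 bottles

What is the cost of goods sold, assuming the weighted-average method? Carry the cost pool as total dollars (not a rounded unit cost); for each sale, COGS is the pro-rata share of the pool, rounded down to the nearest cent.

After Dec 1: 68 on hand, pool $799.00 (≈ $11.7500 each)
After Dec 5: 360 on hand, pool $4,726.40 (≈ $13.1289 each)
Dec 10, sell 290: 290/360 × $4,726.40 → $3,807.37
After Dec 11: 442 on hand, pool $5,290.03 (≈ $11.9684 each)
Dec 15, sell 152: 152/442 × $5,290.03 → $1,819.19
Total COGS = $3,807.37 + $1,819.19 = $5,626.56
Ending inventory (cost pool remaining) = $3,470.84
Check: goods available $9,097.40 = COGS $5,626.56 + ending $3,470.84

COGS = $5,626.56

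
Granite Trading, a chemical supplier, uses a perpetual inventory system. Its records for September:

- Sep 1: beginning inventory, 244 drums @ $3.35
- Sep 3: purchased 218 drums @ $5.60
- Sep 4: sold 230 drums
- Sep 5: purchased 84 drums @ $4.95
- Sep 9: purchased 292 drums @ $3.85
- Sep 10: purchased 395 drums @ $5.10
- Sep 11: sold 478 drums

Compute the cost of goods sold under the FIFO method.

Sep 4, 230 sold [FIFO — oldest first]: 230 @ $3.35 = $770.50
Sep 11, 478 sold [FIFO — oldest first]: 14 @ $3.35 + 218 @ $5.60 + 84 @ $4.95 + 162 @ $3.85 = $2,307.20
Total COGS = $770.50 + $2,307.20 = $3,077.70
Ending inventory: 130 @ $3.85 + 395 @ $5.10 = $2,515.00
Check: goods available $5,592.70 = COGS $3,077.70 + ending $2,515.00

COGS = $3,077.70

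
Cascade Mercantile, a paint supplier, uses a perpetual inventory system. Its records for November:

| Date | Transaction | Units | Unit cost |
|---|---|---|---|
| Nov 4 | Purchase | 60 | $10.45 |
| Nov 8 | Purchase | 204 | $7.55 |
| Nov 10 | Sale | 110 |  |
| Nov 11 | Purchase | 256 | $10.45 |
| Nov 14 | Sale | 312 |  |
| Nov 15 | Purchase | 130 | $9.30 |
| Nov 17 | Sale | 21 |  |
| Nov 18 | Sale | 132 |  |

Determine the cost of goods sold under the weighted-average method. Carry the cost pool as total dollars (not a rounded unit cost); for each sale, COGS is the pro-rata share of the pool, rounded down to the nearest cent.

After Nov 4: 60 on hand, pool $627.00 (≈ $10.4500 each)
After Nov 8: 264 on hand, pool $2,167.20 (≈ $8.2091 each)
Nov 10, sell 110: 110/264 × $2,167.20 → $903.00
After Nov 11: 410 on hand, pool $3,939.40 (≈ $9.6083 each)
Nov 14, sell 312: 312/410 × $3,939.40 → $2,997.78
After Nov 15: 228 on hand, pool $2,150.62 (≈ $9.4325 each)
Nov 17, sell 21: 21/228 × $2,150.62 → $198.08
Nov 18, sell 132: 132/207 × $1,952.54 → $1,245.09
Total COGS = $903.00 + $2,997.78 + $198.08 + $1,245.09 = $5,343.95
Ending inventory (cost pool remaining) = $707.45
Check: goods available $6,051.40 = COGS $5,343.95 + ending $707.45

COGS = $5,343.95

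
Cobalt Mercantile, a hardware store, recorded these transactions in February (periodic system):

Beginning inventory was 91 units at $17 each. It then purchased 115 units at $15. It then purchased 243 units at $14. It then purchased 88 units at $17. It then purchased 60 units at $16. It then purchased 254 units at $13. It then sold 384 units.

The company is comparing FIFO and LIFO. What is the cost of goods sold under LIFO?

FIFO COGS: 91 @ $17 + 115 @ $15 + 178 @ $14 = $5,764
LIFO COGS: 254 @ $13 + 60 @ $16 + 70 @ $17 = $5,452

COGS = $5,452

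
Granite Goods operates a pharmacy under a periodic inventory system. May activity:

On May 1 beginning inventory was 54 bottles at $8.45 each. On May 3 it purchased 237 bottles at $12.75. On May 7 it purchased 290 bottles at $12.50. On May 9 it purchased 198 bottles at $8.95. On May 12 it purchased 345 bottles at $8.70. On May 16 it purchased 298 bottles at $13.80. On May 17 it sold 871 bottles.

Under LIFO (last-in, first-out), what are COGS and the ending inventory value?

May 17, 871 sold [LIFO — newest first]: 298 @ $13.80 + 345 @ $8.70 + 198 @ $8.95 + 30 @ $12.50 = $9,261.00
Ending inventory: 54 @ $8.45 + 237 @ $12.75 + 260 @ $12.50 = $6,728.05

COGS = $9,261.00; ending inventory = $6,728.05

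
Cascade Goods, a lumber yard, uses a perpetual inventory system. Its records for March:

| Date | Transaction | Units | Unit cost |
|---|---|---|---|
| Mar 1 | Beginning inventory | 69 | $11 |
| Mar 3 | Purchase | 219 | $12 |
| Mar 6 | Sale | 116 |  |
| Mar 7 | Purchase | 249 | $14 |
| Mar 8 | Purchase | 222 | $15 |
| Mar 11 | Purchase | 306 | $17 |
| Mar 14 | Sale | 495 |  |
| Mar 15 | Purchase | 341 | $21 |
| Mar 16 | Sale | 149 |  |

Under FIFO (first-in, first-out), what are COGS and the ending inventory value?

Mar 6, 116 sold [FIFO — oldest first]: 69 @ $11 + 47 @ $12 = $1,323
Mar 14, 495 sold [FIFO — oldest first]: 172 @ $12 + 249 @ $14 + 74 @ $15 = $6,660
Mar 16, 149 sold [FIFO — oldest first]: 148 @ $15 + 1 @ $17 = $2,237
Total COGS = $1,323 + $6,660 + $2,237 = $10,220
Ending inventory: 305 @ $17 + 341 @ $21 = $12,346
Check: goods available $22,566 = COGS $10,220 + ending $12,346

COGS = $10,220; ending inventory = $12,346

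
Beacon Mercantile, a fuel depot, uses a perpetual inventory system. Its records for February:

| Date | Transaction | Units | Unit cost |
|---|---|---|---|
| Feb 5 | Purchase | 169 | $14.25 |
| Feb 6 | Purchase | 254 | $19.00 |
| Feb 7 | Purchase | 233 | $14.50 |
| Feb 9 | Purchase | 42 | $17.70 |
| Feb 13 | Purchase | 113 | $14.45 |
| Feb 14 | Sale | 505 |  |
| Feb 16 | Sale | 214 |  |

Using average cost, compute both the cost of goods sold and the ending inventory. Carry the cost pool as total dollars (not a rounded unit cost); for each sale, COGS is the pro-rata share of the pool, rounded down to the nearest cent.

After Feb 5: 169 on hand, pool $2,408.25 (≈ $14.2500 each)
After Feb 6: 423 on hand, pool $7,234.25 (≈ $17.1022 each)
After Feb 7: 656 on hand, pool $10,612.75 (≈ $16.1780 each)
After Feb 9: 698 on hand, pool $11,356.15 (≈ $16.2696 each)
After Feb 13: 811 on hand, pool $12,989.00 (≈ $16.0160 each)
Feb 14, sell 505: 505/811 × $12,989.00 → $8,088.09
Feb 16, sell 214: 214/306 × $4,900.91 → $3,427.43
Total COGS = $8,088.09 + $3,427.43 = $11,515.52
Ending inventory (cost pool remaining) = $1,473.48
Check: goods available $12,989.00 = COGS $11,515.52 + ending $1,473.48

COGS = $11,515.52; ending inventory = $1,473.48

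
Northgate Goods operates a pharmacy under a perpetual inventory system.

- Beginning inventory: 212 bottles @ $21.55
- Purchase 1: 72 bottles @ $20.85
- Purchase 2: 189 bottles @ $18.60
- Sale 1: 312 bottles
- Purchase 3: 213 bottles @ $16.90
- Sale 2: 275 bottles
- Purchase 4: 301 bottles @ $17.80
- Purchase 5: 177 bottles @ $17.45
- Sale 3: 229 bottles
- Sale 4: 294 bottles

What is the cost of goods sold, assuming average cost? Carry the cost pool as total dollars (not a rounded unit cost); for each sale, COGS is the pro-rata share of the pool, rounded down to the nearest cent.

After Beginning: 212 on hand, pool $4,568.60 (≈ $21.5500 each)
After Purchase 1: 284 on hand, pool $6,069.80 (≈ $21.3725 each)
After Purchase 2: 473 on hand, pool $9,585.20 (≈ $20.2647 each)
Sale 1, sell 312: 312/473 × $9,585.20 → $6,322.58
After Purchase 3: 374 on hand, pool $6,862.32 (≈ $18.3484 each)
Sale 2, sell 275: 275/374 × $6,862.32 → $5,045.82
After Purchase 4: 400 on hand, pool $7,174.30 (≈ $17.9357 each)
After Purchase 5: 577 on hand, pool $10,262.95 (≈ $17.7867 each)
Sale 3, sell 229: 229/577 × $10,262.95 → $4,073.16
Sale 4, sell 294: 294/348 × $6,189.79 → $5,229.30
Total COGS = $6,322.58 + $5,045.82 + $4,073.16 + $5,229.30 = $20,670.86
Ending inventory (cost pool remaining) = $960.49

COGS = $20,670.86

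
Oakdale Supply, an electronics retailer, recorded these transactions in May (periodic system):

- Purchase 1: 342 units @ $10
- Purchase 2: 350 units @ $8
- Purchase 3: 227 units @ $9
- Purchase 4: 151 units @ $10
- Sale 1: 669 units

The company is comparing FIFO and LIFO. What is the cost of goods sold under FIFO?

COGS = $6,036

FIFO COGS: 342 @ $10 + 327 @ $8 = $6,036
LIFO COGS: 151 @ $10 + 227 @ $9 + 291 @ $8 = $5,881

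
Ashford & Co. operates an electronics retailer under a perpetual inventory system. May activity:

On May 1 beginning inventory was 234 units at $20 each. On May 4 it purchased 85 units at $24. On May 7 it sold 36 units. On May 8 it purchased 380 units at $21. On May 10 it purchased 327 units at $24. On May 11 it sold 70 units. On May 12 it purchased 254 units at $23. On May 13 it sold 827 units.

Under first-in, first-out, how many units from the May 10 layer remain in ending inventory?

93

May 7, 36 sold [FIFO — oldest first]: 36 @ $20 = $720
May 11, 70 sold [FIFO — oldest first]: 70 @ $20 = $1,400
May 13, 827 sold [FIFO — oldest first]: 128 @ $20 + 85 @ $24 + 380 @ $21 + 234 @ $24 = $18,196
Total COGS = $720 + $1,400 + $18,196 = $20,316
Ending inventory: 93 @ $24 + 254 @ $23 = $8,074
Check: goods available $28,390 = COGS $20,316 + ending $8,074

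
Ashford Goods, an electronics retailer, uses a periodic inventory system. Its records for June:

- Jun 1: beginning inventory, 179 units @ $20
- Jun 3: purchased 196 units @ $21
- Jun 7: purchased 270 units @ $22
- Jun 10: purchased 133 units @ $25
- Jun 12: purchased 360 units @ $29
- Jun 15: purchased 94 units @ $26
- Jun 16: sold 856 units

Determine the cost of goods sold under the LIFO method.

Jun 16, 856 sold [LIFO — newest first]: 94 @ $26 + 360 @ $29 + 133 @ $25 + 269 @ $22 = $22,127
Ending inventory: 179 @ $20 + 196 @ $21 + 1 @ $22 = $7,718
Check: goods available $29,845 = COGS $22,127 + ending $7,718

COGS = $22,127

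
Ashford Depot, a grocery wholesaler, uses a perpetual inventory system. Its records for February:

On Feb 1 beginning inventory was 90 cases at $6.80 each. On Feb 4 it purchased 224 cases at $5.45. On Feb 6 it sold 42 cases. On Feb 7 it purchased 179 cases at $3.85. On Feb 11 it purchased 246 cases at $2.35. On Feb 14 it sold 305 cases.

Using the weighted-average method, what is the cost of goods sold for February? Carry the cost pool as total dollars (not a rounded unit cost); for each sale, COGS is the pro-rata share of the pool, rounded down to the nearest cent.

COGS = $1,494.42

After Feb 1: 90 on hand, pool $612.00 (≈ $6.8000 each)
After Feb 4: 314 on hand, pool $1,832.80 (≈ $5.8369 each)
Feb 6, sell 42: 42/314 × $1,832.80 → $245.15
After Feb 7: 451 on hand, pool $2,276.80 (≈ $5.0483 each)
After Feb 11: 697 on hand, pool $2,854.90 (≈ $4.0960 each)
Feb 14, sell 305: 305/697 × $2,854.90 → $1,249.27
Total COGS = $245.15 + $1,249.27 = $1,494.42
Ending inventory (cost pool remaining) = $1,605.63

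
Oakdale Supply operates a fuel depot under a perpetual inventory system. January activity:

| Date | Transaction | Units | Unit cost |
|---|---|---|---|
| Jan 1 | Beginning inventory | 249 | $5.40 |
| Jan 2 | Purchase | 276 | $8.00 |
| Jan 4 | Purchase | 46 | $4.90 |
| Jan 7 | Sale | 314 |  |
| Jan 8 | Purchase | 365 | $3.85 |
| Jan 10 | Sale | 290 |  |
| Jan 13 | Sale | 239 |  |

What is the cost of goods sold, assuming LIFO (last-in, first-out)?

Jan 7, 314 sold [LIFO — newest first]: 46 @ $4.90 + 268 @ $8.00 = $2,369.40
Jan 10, 290 sold [LIFO — newest first]: 290 @ $3.85 = $1,116.50
Jan 13, 239 sold [LIFO — newest first]: 75 @ $3.85 + 8 @ $8.00 + 156 @ $5.40 = $1,195.15
Total COGS = $2,369.40 + $1,116.50 + $1,195.15 = $4,681.05
Ending inventory: 93 @ $5.40 = $502.20
Check: goods available $5,183.25 = COGS $4,681.05 + ending $502.20

COGS = $4,681.05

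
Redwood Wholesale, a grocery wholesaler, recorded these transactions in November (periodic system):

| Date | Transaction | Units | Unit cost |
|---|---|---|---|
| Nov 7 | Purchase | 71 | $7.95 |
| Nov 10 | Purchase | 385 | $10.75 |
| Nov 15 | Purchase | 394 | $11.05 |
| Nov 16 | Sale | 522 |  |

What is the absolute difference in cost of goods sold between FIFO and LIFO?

$297.20

FIFO COGS: 71 @ $7.95 + 385 @ $10.75 + 66 @ $11.05 = $5,432.50
LIFO COGS: 394 @ $11.05 + 128 @ $10.75 = $5,729.70
Difference = |$5,432.50 − $5,729.70| = $297.20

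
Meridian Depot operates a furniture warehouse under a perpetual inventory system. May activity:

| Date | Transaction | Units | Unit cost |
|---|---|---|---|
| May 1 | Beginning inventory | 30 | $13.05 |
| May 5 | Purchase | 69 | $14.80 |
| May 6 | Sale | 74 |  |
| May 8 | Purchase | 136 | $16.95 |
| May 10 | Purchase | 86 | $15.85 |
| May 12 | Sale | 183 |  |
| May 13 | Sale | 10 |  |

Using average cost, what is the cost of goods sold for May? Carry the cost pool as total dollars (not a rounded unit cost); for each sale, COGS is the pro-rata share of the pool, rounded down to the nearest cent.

After May 1: 30 on hand, pool $391.50 (≈ $13.0500 each)
After May 5: 99 on hand, pool $1,412.70 (≈ $14.2697 each)
May 6, sell 74: 74/99 × $1,412.70 → $1,055.95
After May 8: 161 on hand, pool $2,661.95 (≈ $16.5339 each)
After May 10: 247 on hand, pool $4,025.05 (≈ $16.2957 each)
May 12, sell 183: 183/247 × $4,025.05 → $2,982.12
May 13, sell 10: 10/64 × $1,042.93 → $162.95
Total COGS = $1,055.95 + $2,982.12 + $162.95 = $4,201.02
Ending inventory (cost pool remaining) = $879.98

COGS = $4,201.02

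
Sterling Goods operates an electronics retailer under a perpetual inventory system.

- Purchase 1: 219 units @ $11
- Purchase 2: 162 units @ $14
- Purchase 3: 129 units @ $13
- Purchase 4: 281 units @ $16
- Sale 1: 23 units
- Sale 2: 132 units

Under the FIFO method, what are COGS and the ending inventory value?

Sale 1 (23) [FIFO — oldest first]: 23 @ $11 = $253
Sale 2 (132) [FIFO — oldest first]: 132 @ $11 = $1,452
Total COGS = $253 + $1,452 = $1,705
Ending inventory: 64 @ $11 + 162 @ $14 + 129 @ $13 + 281 @ $16 = $9,145

COGS = $1,705; ending inventory = $9,145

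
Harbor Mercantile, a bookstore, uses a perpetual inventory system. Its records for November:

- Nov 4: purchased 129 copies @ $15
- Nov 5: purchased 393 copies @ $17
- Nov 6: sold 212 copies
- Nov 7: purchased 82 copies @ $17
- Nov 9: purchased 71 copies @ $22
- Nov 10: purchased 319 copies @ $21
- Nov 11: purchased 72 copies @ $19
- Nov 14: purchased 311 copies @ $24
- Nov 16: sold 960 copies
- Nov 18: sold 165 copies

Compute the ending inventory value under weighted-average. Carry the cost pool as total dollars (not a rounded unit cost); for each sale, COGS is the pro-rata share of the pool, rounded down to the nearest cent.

Ending inventory = $810.44

After Nov 4: 129 on hand, pool $1,935.00 (≈ $15.0000 each)
After Nov 5: 522 on hand, pool $8,616.00 (≈ $16.5057 each)
Nov 6, sell 212: 212/522 × $8,616.00 → $3,499.21
After Nov 7: 392 on hand, pool $6,510.79 (≈ $16.6092 each)
After Nov 9: 463 on hand, pool $8,072.79 (≈ $17.4358 each)
After Nov 10: 782 on hand, pool $14,771.79 (≈ $18.8898 each)
After Nov 11: 854 on hand, pool $16,139.79 (≈ $18.8991 each)
After Nov 14: 1165 on hand, pool $23,603.79 (≈ $20.2608 each)
Nov 16, sell 960: 960/1165 × $23,603.79 → $19,450.33
Nov 18, sell 165: 165/205 × $4,153.46 → $3,343.02
Total COGS = $3,499.21 + $19,450.33 + $3,343.02 = $26,292.56
Ending inventory (cost pool remaining) = $810.44
Check: goods available $27,103.00 = COGS $26,292.56 + ending $810.44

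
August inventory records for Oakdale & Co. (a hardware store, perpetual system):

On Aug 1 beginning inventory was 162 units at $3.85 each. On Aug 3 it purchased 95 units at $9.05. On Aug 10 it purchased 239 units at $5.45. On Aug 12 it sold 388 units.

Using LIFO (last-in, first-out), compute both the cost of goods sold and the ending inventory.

Aug 12, 388 sold [LIFO — newest first]: 239 @ $5.45 + 95 @ $9.05 + 54 @ $3.85 = $2,370.20
Ending inventory: 108 @ $3.85 = $415.80
Check: goods available $2,786.00 = COGS $2,370.20 + ending $415.80

COGS = $2,370.20; ending inventory = $415.80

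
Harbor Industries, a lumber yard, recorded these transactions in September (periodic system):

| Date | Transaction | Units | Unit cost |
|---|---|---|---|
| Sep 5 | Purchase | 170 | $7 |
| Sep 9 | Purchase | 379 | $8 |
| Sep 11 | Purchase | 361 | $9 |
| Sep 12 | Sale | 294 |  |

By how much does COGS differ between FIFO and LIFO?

$464

FIFO COGS: 170 @ $7 + 124 @ $8 = $2,182
LIFO COGS: 294 @ $9 = $2,646
Difference = |$2,182 − $2,646| = $464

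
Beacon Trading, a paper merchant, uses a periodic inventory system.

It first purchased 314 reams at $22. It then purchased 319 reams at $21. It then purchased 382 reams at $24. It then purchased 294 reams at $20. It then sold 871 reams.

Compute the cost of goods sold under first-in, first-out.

Sale 1 (871) [FIFO — oldest first]: 314 @ $22 + 319 @ $21 + 238 @ $24 = $19,319
Ending inventory: 144 @ $24 + 294 @ $20 = $9,336

COGS = $19,319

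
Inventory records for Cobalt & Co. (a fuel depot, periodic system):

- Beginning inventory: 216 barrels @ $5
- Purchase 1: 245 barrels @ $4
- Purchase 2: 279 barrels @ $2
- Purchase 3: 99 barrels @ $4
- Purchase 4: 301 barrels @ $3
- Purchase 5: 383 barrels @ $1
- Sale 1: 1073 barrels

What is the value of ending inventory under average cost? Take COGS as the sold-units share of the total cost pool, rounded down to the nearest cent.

Ending inventory = $1,270.52

Sale 1, sell 1073: 1073/1523 × $4,300.00 → $3,029.48
Ending inventory (cost pool remaining) = $1,270.52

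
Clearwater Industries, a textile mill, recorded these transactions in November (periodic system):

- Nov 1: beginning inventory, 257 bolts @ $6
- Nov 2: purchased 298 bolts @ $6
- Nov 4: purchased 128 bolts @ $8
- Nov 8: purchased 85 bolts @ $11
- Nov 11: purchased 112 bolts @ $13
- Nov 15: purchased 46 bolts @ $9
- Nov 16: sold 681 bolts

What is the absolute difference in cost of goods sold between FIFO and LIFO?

$1,351

FIFO COGS: 257 @ $6 + 298 @ $6 + 126 @ $8 = $4,338
LIFO COGS: 46 @ $9 + 112 @ $13 + 85 @ $11 + 128 @ $8 + 298 @ $6 + 12 @ $6 = $5,689
Difference = |$4,338 − $5,689| = $1,351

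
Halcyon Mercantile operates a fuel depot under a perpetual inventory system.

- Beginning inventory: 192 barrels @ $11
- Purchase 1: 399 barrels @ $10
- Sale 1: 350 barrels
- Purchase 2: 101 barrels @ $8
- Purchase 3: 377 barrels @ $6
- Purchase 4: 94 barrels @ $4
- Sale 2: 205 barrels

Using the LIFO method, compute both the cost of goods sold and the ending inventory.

Sale 1 (350) [LIFO — newest first]: 350 @ $10 = $3,500
Sale 2 (205) [LIFO — newest first]: 94 @ $4 + 111 @ $6 = $1,042
Total COGS = $3,500 + $1,042 = $4,542
Ending inventory: 192 @ $11 + 49 @ $10 + 101 @ $8 + 266 @ $6 = $5,006

COGS = $4,542; ending inventory = $5,006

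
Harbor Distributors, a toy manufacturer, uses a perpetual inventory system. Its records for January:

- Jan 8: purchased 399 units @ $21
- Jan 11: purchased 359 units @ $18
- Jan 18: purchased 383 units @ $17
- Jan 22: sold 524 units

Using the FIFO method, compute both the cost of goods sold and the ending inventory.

Jan 22, 524 sold [FIFO — oldest first]: 399 @ $21 + 125 @ $18 = $10,629
Ending inventory: 234 @ $18 + 383 @ $17 = $10,723
Check: goods available $21,352 = COGS $10,629 + ending $10,723

COGS = $10,629; ending inventory = $10,723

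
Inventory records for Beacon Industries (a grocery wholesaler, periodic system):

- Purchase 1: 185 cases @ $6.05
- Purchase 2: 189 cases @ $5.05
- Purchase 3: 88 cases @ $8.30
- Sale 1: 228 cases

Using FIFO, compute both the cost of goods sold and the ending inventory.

COGS = $1,336.40; ending inventory = $1,467.70

Sale 1 (228) [FIFO — oldest first]: 185 @ $6.05 + 43 @ $5.05 = $1,336.40
Ending inventory: 146 @ $5.05 + 88 @ $8.30 = $1,467.70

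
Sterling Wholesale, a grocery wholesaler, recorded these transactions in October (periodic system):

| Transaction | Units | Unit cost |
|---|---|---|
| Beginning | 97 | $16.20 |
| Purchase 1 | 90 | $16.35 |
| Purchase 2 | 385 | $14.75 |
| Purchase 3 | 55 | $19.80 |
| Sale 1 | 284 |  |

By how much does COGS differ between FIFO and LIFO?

$6.90

FIFO COGS: 97 @ $16.20 + 90 @ $16.35 + 97 @ $14.75 = $4,473.65
LIFO COGS: 55 @ $19.80 + 229 @ $14.75 = $4,466.75
Difference = |$4,473.65 − $4,466.75| = $6.90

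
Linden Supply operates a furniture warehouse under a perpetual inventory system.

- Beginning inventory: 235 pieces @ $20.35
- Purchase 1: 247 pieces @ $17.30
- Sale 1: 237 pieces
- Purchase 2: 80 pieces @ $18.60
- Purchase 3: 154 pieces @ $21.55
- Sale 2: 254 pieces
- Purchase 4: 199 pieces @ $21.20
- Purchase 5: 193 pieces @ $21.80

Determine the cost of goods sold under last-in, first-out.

COGS = $9,283.30

Sale 1 (237) [LIFO — newest first]: 237 @ $17.30 = $4,100.10
Sale 2 (254) [LIFO — newest first]: 154 @ $21.55 + 80 @ $18.60 + 10 @ $17.30 + 10 @ $20.35 = $5,183.20
Total COGS = $4,100.10 + $5,183.20 = $9,283.30
Ending inventory: 225 @ $20.35 + 199 @ $21.20 + 193 @ $21.80 = $13,004.95
Check: goods available $22,288.25 = COGS $9,283.30 + ending $13,004.95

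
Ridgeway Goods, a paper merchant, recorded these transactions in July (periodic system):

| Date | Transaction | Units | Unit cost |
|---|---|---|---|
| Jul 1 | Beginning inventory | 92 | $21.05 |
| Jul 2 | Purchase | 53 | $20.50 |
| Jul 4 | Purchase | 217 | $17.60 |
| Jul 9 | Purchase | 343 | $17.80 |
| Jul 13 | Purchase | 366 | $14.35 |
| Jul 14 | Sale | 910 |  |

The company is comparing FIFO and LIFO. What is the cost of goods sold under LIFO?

FIFO COGS: 92 @ $21.05 + 53 @ $20.50 + 217 @ $17.60 + 343 @ $17.80 + 205 @ $14.35 = $15,889.45
LIFO COGS: 366 @ $14.35 + 343 @ $17.80 + 201 @ $17.60 = $14,895.10

COGS = $14,895.10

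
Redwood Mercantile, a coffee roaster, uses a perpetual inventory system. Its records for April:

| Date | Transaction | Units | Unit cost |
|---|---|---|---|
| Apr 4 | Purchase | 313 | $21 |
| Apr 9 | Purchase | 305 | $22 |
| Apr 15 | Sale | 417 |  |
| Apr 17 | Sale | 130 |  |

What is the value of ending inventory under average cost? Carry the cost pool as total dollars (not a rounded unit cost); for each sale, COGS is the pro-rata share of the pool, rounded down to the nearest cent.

Ending inventory = $1,526.05

After Apr 4: 313 on hand, pool $6,573.00 (≈ $21.0000 each)
After Apr 9: 618 on hand, pool $13,283.00 (≈ $21.4935 each)
Apr 15, sell 417: 417/618 × $13,283.00 → $8,962.80
Apr 17, sell 130: 130/201 × $4,320.20 → $2,794.15
Total COGS = $8,962.80 + $2,794.15 = $11,756.95
Ending inventory (cost pool remaining) = $1,526.05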